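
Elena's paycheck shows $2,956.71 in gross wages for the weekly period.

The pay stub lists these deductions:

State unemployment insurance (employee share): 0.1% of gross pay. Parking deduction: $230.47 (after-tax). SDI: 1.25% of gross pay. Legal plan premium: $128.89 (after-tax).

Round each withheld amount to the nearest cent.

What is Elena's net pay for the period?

SDI: $2,956.71 × 0.0125 = $36.96
State unemployment insurance (employee share): $2,956.71 × 0.001 = $2.96
Legal plan premium: $128.89
Parking deduction: $230.47
Total deductions = $36.96 + $2.96 + $128.89 + $230.47 = $399.28
Net pay = $2,956.71 − $399.28 = $2,557.43

$2,557.43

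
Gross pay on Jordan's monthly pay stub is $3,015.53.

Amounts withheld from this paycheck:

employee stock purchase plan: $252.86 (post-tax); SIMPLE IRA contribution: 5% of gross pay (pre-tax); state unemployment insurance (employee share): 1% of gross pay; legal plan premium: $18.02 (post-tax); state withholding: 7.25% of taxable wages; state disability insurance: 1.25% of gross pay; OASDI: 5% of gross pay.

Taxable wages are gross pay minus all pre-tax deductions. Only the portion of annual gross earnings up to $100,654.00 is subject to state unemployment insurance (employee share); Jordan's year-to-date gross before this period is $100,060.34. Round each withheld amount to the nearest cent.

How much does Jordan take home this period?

SIMPLE IRA contribution: $3,015.53 × 0.05 = $150.78
Taxable wages = $3,015.53 − $150.78 = $2,864.75
State withholding: $2,864.75 × 0.0725 = $207.69
OASDI: $3,015.53 × 0.05 = $150.78
State disability insurance: $3,015.53 × 0.0125 = $37.69
State unemployment insurance (employee share): only $100,654.00 − $100,060.34 = $593.66 of this check is subject → $593.66 × 0.01 = $5.94
Legal plan premium: $18.02
Employee stock purchase plan: $252.86
Total deductions = $150.78 + $207.69 + $150.78 + $37.69 + $5.94 + $18.02 + $252.86 = $823.76
Net pay = $3,015.53 − $823.76 = $2,191.77

$2,191.77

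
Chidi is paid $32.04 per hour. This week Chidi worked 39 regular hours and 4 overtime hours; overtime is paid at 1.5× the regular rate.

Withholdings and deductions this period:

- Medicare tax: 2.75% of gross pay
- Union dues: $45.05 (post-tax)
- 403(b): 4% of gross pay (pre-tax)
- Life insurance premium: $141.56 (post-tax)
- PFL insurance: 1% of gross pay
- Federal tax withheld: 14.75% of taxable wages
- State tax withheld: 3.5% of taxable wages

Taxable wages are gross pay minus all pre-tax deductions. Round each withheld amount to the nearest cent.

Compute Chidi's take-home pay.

Regular pay: 39 × $32.04 = $1,249.56
Overtime pay: 4 × $32.04 × 1.5 = $192.24
Gross pay = $1,249.56 + $192.24 = $1,441.80
403(b): $1,441.80 × 0.04 = $57.67
Taxable wages = $1,441.80 − $57.67 = $1,384.13
State tax withheld: $1,384.13 × 0.035 = $48.44
Federal tax withheld: $1,384.13 × 0.1475 = $204.16
PFL insurance: $1,441.80 × 0.01 = $14.42
Medicare tax: $1,441.80 × 0.0275 = $39.65
Life insurance premium: $141.56
Union dues: $45.05
Total deductions = $57.67 + $48.44 + $204.16 + $14.42 + $39.65 + $141.56 + $45.05 = $550.95
Net pay = $1,441.80 − $550.95 = $890.85

$890.85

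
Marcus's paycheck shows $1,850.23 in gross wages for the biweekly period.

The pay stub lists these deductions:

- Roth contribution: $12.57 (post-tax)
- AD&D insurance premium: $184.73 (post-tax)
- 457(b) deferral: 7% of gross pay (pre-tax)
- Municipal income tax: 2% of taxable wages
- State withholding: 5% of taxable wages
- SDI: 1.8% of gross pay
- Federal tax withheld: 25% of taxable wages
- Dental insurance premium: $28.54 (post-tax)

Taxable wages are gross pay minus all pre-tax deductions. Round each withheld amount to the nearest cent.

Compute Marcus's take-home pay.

$910.94

457(b) deferral: $1,850.23 × 0.07 = $129.52
Taxable wages = $1,850.23 − $129.52 = $1,720.71
State withholding: $1,720.71 × 0.05 = $86.04
Municipal income tax: $1,720.71 × 0.02 = $34.41
Federal tax withheld: $1,720.71 × 0.25 = $430.18
SDI: $1,850.23 × 0.018 = $33.30
Roth contribution: $12.57
Dental insurance premium: $28.54
AD&D insurance premium: $184.73
Total deductions = $129.52 + $86.04 + $34.41 + $430.18 + $33.30 + $12.57 + $28.54 + $184.73 = $939.29
Net pay = $1,850.23 − $939.29 = $910.94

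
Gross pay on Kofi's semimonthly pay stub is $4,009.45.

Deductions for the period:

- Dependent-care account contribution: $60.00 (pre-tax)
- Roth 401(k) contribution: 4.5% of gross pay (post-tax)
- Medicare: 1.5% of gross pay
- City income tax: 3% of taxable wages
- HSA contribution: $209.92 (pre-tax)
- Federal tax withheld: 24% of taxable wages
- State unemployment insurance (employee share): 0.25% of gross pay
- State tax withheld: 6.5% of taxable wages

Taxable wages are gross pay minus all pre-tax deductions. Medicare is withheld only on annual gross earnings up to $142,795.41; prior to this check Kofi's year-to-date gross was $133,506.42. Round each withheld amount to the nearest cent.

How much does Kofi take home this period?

$2,236.19

Dependent-care account contribution: $60.00
HSA contribution: $209.92
Pre-tax total = $60.00 + $209.92 = $269.92
Taxable wages = $4,009.45 − $269.92 = $3,739.53
Federal tax withheld: $3,739.53 × 0.24 = $897.49
State tax withheld: $3,739.53 × 0.065 = $243.07
City income tax: $3,739.53 × 0.03 = $112.19
State unemployment insurance (employee share): $4,009.45 × 0.0025 = $10.02
Medicare: cap not yet reached, full $4,009.45 is subject → $4,009.45 × 0.015 = $60.14
Roth 401(k) contribution: $4,009.45 × 0.045 = $180.43
Total deductions = $60.00 + $209.92 + $897.49 + $243.07 + $112.19 + $10.02 + $60.14 + $180.43 = $1,773.26
Net pay = $4,009.45 − $1,773.26 = $2,236.19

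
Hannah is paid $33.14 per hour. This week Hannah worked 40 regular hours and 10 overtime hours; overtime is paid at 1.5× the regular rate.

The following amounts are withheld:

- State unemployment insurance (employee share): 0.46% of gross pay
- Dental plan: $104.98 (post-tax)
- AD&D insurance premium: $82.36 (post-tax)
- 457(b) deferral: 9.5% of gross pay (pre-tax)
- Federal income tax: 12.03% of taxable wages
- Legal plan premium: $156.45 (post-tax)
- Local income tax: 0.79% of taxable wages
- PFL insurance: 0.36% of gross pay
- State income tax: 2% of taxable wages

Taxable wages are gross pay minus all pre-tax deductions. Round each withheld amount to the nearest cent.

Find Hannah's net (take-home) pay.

Regular pay: 40 × $33.14 = $1325.60
Overtime pay: 10 × $33.14 × 1.5 = $497.10
Gross pay = $1325.60 + $497.10 = $1822.70
457(b) deferral: $1822.70 × 0.095 = $173.16
Taxable wages = $1822.70 − $173.16 = $1649.54
Federal income tax: $1649.54 × 0.1203 = $198.44
Local income tax: $1649.54 × 0.0079 = $13.03
State income tax: $1649.54 × 0.02 = $32.99
PFL insurance: $1822.70 × 0.0036 = $6.56
State unemployment insurance (employee share): $1822.70 × 0.0046 = $8.38
Legal plan premium: $156.45
AD&D insurance premium: $82.36
Dental plan: $104.98
Total deductions = $173.16 + $198.44 + $13.03 + $32.99 + $6.56 + $8.38 + $156.45 + $82.36 + $104.98 = $776.35
Net pay = $1822.70 − $776.35 = $1046.35

$1046.35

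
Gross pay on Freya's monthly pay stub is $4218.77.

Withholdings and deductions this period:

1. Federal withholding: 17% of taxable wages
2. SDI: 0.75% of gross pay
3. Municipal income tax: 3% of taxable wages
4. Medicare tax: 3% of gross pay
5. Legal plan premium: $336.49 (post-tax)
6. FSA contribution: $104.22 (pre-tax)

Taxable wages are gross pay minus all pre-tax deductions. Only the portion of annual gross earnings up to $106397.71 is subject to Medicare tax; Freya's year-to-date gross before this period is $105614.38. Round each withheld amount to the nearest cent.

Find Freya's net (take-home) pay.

FSA contribution: $104.22
Taxable wages = $4218.77 − $104.22 = $4114.55
Federal withholding: $4114.55 × 0.17 = $699.47
Municipal income tax: $4114.55 × 0.03 = $123.44
SDI: $4218.77 × 0.0075 = $31.64
Medicare tax: only $106397.71 − $105614.38 = $783.33 of this check is subject → $783.33 × 0.03 = $23.50
Legal plan premium: $336.49
Total deductions = $104.22 + $699.47 + $123.44 + $31.64 + $23.50 + $336.49 = $1318.76
Net pay = $4218.77 − $1318.76 = $2900.01

$2900.01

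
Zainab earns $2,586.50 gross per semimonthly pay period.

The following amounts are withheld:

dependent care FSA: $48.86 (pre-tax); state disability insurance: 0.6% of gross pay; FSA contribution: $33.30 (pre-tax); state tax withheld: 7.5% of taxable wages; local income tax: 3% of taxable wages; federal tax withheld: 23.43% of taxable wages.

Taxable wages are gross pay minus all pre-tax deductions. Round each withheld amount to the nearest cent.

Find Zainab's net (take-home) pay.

$1,639.09

FSA contribution: $33.30
Dependent care FSA: $48.86
Pre-tax total = $33.30 + $48.86 = $82.16
Taxable wages = $2,586.50 − $82.16 = $2,504.34
Federal tax withheld: $2,504.34 × 0.2343 = $586.77
State tax withheld: $2,504.34 × 0.075 = $187.83
Local income tax: $2,504.34 × 0.03 = $75.13
State disability insurance: $2,586.50 × 0.006 = $15.52
Total deductions = $33.30 + $48.86 + $586.77 + $187.83 + $75.13 + $15.52 = $947.41
Net pay = $2,586.50 − $947.41 = $1,639.09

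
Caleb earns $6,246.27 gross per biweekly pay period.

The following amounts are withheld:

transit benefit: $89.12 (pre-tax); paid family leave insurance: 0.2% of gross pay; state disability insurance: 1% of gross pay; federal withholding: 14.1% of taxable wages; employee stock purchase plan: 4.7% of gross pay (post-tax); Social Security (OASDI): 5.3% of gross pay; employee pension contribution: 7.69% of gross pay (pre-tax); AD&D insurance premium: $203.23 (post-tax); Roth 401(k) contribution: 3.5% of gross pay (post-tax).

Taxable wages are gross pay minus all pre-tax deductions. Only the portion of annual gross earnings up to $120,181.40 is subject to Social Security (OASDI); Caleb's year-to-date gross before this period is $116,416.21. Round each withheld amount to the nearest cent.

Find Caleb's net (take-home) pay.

Transit benefit: $89.12
Employee pension contribution: $6,246.27 × 0.0769 = $480.34
Pre-tax total = $89.12 + $480.34 = $569.46
Taxable wages = $6,246.27 − $569.46 = $5,676.81
Federal withholding: $5,676.81 × 0.141 = $800.43
Social Security (OASDI): only $120,181.40 − $116,416.21 = $3,765.19 of this check is subject → $3,765.19 × 0.053 = $199.56
State disability insurance: $6,246.27 × 0.01 = $62.46
Paid family leave insurance: $6,246.27 × 0.002 = $12.49
Employee stock purchase plan: $6,246.27 × 0.047 = $293.57
AD&D insurance premium: $203.23
Roth 401(k) contribution: $6,246.27 × 0.035 = $218.62
Total deductions = $89.12 + $480.34 + $800.43 + $199.56 + $62.46 + $12.49 + $293.57 + $203.23 + $218.62 = $2,359.82
Net pay = $6,246.27 − $2,359.82 = $3,886.45

$3,886.45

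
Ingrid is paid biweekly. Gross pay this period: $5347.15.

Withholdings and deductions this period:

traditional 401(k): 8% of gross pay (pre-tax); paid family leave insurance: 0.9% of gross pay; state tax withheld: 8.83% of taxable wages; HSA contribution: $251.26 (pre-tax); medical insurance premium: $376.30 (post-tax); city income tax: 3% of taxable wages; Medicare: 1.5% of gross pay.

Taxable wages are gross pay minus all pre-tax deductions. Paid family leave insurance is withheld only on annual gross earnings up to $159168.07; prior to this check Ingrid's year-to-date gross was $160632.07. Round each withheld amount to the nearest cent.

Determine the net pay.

$3659.38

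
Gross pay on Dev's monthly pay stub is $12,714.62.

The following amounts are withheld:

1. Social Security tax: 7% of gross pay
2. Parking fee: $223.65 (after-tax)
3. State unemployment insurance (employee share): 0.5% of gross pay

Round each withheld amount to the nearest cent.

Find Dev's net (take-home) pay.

State unemployment insurance (employee share): $12,714.62 × 0.005 = $63.57
Social Security tax: $12,714.62 × 0.07 = $890.02
Parking fee: $223.65
Total deductions = $63.57 + $890.02 + $223.65 = $1,177.24
Net pay = $12,714.62 − $1,177.24 = $11,537.38

$11,537.38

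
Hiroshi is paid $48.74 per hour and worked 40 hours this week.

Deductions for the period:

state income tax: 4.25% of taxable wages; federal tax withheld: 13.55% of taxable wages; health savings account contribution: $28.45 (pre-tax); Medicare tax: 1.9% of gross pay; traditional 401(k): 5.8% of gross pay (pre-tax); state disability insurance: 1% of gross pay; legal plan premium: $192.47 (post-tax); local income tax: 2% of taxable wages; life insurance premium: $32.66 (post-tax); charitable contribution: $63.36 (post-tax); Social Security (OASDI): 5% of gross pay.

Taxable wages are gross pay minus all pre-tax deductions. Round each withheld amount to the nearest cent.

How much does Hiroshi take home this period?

$1,007.57

Gross pay: 40 × $48.74 = $1,949.60
Traditional 401(k): $1,949.60 × 0.058 = $113.08
Health savings account contribution: $28.45
Pre-tax total = $113.08 + $28.45 = $141.53
Taxable wages = $1,949.60 − $141.53 = $1,808.07
Federal tax withheld: $1,808.07 × 0.1355 = $244.99
State income tax: $1,808.07 × 0.0425 = $76.84
Local income tax: $1,808.07 × 0.02 = $36.16
Social Security (OASDI): $1,949.60 × 0.05 = $97.48
Medicare tax: $1,949.60 × 0.019 = $37.04
State disability insurance: $1,949.60 × 0.01 = $19.50
Legal plan premium: $192.47
Charitable contribution: $63.36
Life insurance premium: $32.66
Total deductions = $113.08 + $28.45 + $244.99 + $76.84 + $36.16 + $97.48 + $37.04 + $19.50 + $192.47 + $63.36 + $32.66 = $942.03
Net pay = $1,949.60 − $942.03 = $1,007.57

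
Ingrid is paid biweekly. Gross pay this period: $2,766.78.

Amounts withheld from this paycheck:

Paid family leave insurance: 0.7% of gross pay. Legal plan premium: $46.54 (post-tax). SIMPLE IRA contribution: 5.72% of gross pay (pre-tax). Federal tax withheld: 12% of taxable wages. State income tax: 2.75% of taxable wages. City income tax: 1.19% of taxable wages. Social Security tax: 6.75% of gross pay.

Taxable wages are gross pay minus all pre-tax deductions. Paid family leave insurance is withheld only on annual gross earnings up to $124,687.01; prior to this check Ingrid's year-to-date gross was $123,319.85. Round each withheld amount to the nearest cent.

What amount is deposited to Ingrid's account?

$1,949.86

SIMPLE IRA contribution: $2,766.78 × 0.0572 = $158.26
Taxable wages = $2,766.78 − $158.26 = $2,608.52
State income tax: $2,608.52 × 0.0275 = $71.73
Federal tax withheld: $2,608.52 × 0.12 = $313.02
City income tax: $2,608.52 × 0.0119 = $31.04
Social Security tax: $2,766.78 × 0.0675 = $186.76
Paid family leave insurance: only $124,687.01 − $123,319.85 = $1,367.16 of this check is subject → $1,367.16 × 0.007 = $9.57
Legal plan premium: $46.54
Total deductions = $158.26 + $71.73 + $313.02 + $31.04 + $186.76 + $9.57 + $46.54 = $816.92
Net pay = $2,766.78 − $816.92 = $1,949.86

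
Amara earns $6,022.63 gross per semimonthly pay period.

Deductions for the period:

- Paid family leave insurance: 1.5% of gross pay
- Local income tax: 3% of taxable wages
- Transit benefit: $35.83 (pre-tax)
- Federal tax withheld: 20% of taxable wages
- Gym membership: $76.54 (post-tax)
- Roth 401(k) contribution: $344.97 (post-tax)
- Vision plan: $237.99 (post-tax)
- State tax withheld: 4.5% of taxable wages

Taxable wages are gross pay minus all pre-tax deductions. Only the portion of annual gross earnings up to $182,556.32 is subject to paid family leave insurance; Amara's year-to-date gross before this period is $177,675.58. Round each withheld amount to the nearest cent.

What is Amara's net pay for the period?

$3,607.72

Transit benefit: $35.83
Taxable wages = $6,022.63 − $35.83 = $5,986.80
State tax withheld: $5,986.80 × 0.045 = $269.41
Federal tax withheld: $5,986.80 × 0.2 = $1,197.36
Local income tax: $5,986.80 × 0.03 = $179.60
Paid family leave insurance: only $182,556.32 − $177,675.58 = $4,880.74 of this check is subject → $4,880.74 × 0.015 = $73.21
Vision plan: $237.99
Roth 401(k) contribution: $344.97
Gym membership: $76.54
Total deductions = $35.83 + $269.41 + $1,197.36 + $179.60 + $73.21 + $237.99 + $344.97 + $76.54 = $2,414.91
Net pay = $6,022.63 − $2,414.91 = $3,607.72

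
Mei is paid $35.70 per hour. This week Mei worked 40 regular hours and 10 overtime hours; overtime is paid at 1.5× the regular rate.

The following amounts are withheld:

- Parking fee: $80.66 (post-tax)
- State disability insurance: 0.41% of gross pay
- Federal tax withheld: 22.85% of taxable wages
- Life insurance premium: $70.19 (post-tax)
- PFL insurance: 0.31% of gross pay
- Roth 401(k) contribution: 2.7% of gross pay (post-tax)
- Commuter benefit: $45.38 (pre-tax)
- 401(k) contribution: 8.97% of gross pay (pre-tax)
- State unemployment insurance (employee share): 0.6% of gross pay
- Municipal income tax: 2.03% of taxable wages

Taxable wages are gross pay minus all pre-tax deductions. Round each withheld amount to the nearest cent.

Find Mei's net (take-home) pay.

Regular pay: 40 × $35.70 = $1,428.00
Overtime pay: 10 × $35.70 × 1.5 = $535.50
Gross pay = $1,428.00 + $535.50 = $1,963.50
401(k) contribution: $1,963.50 × 0.0897 = $176.13
Commuter benefit: $45.38
Pre-tax total = $176.13 + $45.38 = $221.51
Taxable wages = $1,963.50 − $221.51 = $1,741.99
Municipal income tax: $1,741.99 × 0.0203 = $35.36
Federal tax withheld: $1,741.99 × 0.2285 = $398.04
PFL insurance: $1,963.50 × 0.0031 = $6.09
State disability insurance: $1,963.50 × 0.0041 = $8.05
State unemployment insurance (employee share): $1,963.50 × 0.006 = $11.78
Life insurance premium: $70.19
Parking fee: $80.66
Roth 401(k) contribution: $1,963.50 × 0.027 = $53.01
Total deductions = $176.13 + $45.38 + $35.36 + $398.04 + $6.09 + $8.05 + $11.78 + $70.19 + $80.66 + $53.01 = $884.69
Net pay = $1,963.50 − $884.69 = $1,078.81

$1,078.81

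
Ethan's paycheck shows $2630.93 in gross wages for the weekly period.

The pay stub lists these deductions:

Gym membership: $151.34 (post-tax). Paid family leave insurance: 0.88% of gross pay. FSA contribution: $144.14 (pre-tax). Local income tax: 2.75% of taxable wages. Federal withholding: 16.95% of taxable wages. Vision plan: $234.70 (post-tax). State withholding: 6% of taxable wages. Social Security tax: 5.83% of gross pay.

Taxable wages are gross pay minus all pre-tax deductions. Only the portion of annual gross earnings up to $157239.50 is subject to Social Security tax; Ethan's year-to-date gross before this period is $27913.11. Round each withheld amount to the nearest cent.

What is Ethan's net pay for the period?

FSA contribution: $144.14
Taxable wages = $2630.93 − $144.14 = $2486.79
Federal withholding: $2486.79 × 0.1695 = $421.51
Local income tax: $2486.79 × 0.0275 = $68.39
State withholding: $2486.79 × 0.06 = $149.21
Social Security tax: cap not yet reached, full $2630.93 is subject → $2630.93 × 0.0583 = $153.38
Paid family leave insurance: $2630.93 × 0.0088 = $23.15
Gym membership: $151.34
Vision plan: $234.70
Total deductions = $144.14 + $421.51 + $68.39 + $149.21 + $153.38 + $23.15 + $151.34 + $234.70 = $1345.82
Net pay = $2630.93 − $1345.82 = $1285.11

$1285.11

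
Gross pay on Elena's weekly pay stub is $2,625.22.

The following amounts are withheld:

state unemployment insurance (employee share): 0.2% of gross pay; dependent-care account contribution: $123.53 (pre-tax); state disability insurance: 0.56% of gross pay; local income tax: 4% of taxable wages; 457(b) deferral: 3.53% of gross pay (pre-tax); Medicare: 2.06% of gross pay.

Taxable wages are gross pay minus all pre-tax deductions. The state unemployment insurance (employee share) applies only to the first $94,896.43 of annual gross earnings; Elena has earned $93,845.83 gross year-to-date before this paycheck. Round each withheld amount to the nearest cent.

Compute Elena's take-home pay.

Dependent-care account contribution: $123.53
457(b) deferral: $2,625.22 × 0.0353 = $92.67
Pre-tax total = $123.53 + $92.67 = $216.20
Taxable wages = $2,625.22 − $216.20 = $2,409.02
Local income tax: $2,409.02 × 0.04 = $96.36
State unemployment insurance (employee share): only $94,896.43 − $93,845.83 = $1,050.60 of this check is subject → $1,050.60 × 0.002 = $2.10
Medicare: $2,625.22 × 0.0206 = $54.08
State disability insurance: $2,625.22 × 0.0056 = $14.70
Total deductions = $123.53 + $92.67 + $96.36 + $2.10 + $54.08 + $14.70 = $383.44
Net pay = $2,625.22 − $383.44 = $2,241.78

$2,241.78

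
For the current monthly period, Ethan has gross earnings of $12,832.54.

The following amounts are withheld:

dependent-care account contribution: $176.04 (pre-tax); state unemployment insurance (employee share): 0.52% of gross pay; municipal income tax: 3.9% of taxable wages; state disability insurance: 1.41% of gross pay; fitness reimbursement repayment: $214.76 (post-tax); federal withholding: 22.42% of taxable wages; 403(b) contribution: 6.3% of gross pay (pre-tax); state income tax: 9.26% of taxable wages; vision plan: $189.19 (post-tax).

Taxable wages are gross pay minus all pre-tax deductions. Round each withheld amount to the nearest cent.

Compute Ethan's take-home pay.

403(b) contribution: $12,832.54 × 0.063 = $808.45
Dependent-care account contribution: $176.04
Pre-tax total = $808.45 + $176.04 = $984.49
Taxable wages = $12,832.54 − $984.49 = $11,848.05
Municipal income tax: $11,848.05 × 0.039 = $462.07
Federal withholding: $11,848.05 × 0.2242 = $2,656.33
State income tax: $11,848.05 × 0.0926 = $1,097.13
State unemployment insurance (employee share): $12,832.54 × 0.0052 = $66.73
State disability insurance: $12,832.54 × 0.0141 = $180.94
Vision plan: $189.19
Fitness reimbursement repayment: $214.76
Total deductions = $808.45 + $176.04 + $462.07 + $2,656.33 + $1,097.13 + $66.73 + $180.94 + $189.19 + $214.76 = $5,851.64
Net pay = $12,832.54 − $5,851.64 = $6,980.90

$6,980.90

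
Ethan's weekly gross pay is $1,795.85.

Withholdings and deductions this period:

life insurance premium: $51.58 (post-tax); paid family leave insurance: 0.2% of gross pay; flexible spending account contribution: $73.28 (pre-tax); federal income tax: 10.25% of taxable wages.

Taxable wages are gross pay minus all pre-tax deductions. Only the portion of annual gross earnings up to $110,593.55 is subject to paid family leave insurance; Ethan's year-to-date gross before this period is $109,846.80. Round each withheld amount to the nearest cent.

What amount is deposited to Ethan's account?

Flexible spending account contribution: $73.28
Taxable wages = $1,795.85 − $73.28 = $1,722.57
Federal income tax: $1,722.57 × 0.1025 = $176.56
Paid family leave insurance: only $110,593.55 − $109,846.80 = $746.75 of this check is subject → $746.75 × 0.002 = $1.49
Life insurance premium: $51.58
Total deductions = $73.28 + $176.56 + $1.49 + $51.58 = $302.91
Net pay = $1,795.85 − $302.91 = $1,492.94

$1,492.94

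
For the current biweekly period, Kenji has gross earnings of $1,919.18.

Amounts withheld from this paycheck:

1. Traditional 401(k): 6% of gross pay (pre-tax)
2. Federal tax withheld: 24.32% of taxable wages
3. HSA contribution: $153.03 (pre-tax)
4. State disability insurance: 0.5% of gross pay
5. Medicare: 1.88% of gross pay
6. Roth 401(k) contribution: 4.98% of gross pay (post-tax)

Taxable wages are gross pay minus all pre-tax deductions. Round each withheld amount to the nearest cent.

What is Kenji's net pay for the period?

$1,108.22

Traditional 401(k): $1,919.18 × 0.06 = $115.15
HSA contribution: $153.03
Pre-tax total = $115.15 + $153.03 = $268.18
Taxable wages = $1,919.18 − $268.18 = $1,651.00
Federal tax withheld: $1,651.00 × 0.2432 = $401.52
State disability insurance: $1,919.18 × 0.005 = $9.60
Medicare: $1,919.18 × 0.0188 = $36.08
Roth 401(k) contribution: $1,919.18 × 0.0498 = $95.58
Total deductions = $115.15 + $153.03 + $401.52 + $9.60 + $36.08 + $95.58 = $810.96
Net pay = $1,919.18 − $810.96 = $1,108.22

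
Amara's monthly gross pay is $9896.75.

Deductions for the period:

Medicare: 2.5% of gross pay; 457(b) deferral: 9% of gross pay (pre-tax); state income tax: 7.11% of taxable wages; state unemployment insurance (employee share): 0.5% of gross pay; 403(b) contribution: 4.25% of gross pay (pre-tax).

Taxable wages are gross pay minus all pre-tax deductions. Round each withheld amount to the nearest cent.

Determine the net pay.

457(b) deferral: $9896.75 × 0.09 = $890.71
403(b) contribution: $9896.75 × 0.0425 = $420.61
Pre-tax total = $890.71 + $420.61 = $1311.32
Taxable wages = $9896.75 − $1311.32 = $8585.43
State income tax: $8585.43 × 0.0711 = $610.42
State unemployment insurance (employee share): $9896.75 × 0.005 = $49.48
Medicare: $9896.75 × 0.025 = $247.42
Total deductions = $890.71 + $420.61 + $610.42 + $49.48 + $247.42 = $2218.64
Net pay = $9896.75 − $2218.64 = $7678.11

$7678.11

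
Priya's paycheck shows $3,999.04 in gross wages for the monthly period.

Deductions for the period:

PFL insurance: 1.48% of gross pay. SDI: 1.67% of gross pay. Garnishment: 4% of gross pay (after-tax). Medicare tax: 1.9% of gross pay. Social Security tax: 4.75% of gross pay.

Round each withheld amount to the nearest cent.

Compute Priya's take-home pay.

$3,447.18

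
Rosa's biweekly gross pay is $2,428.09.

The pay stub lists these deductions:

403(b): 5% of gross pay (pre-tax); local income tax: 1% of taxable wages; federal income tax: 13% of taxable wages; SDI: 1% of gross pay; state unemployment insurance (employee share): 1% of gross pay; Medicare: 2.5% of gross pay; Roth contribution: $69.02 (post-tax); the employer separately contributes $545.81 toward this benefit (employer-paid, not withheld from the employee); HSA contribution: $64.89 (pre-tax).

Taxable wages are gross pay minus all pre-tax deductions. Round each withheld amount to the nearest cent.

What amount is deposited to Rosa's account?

$1,749.67

HSA contribution: $64.89
403(b): $2,428.09 × 0.05 = $121.40
Pre-tax total = $64.89 + $121.40 = $186.29
Taxable wages = $2,428.09 − $186.29 = $2,241.80
Local income tax: $2,241.80 × 0.01 = $22.42
Federal income tax: $2,241.80 × 0.13 = $291.43
Medicare: $2,428.09 × 0.025 = $60.70
SDI: $2,428.09 × 0.01 = $24.28
State unemployment insurance (employee share): $2,428.09 × 0.01 = $24.28
Roth contribution: $69.02
(Employer's $545.81 toward Roth contribution is not withheld from the employee.)
Total deductions = $64.89 + $121.40 + $22.42 + $291.43 + $60.70 + $24.28 + $24.28 + $69.02 = $678.42
Net pay = $2,428.09 − $678.42 = $1,749.67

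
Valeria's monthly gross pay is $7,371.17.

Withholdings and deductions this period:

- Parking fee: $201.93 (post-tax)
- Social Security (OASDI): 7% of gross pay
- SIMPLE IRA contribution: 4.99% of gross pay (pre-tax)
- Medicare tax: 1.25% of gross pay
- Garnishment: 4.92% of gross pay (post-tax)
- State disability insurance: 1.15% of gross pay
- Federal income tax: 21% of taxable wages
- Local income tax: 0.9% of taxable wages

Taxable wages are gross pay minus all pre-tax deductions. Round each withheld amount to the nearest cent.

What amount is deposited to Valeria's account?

SIMPLE IRA contribution: $7,371.17 × 0.0499 = $367.82
Taxable wages = $7,371.17 − $367.82 = $7,003.35
Federal income tax: $7,003.35 × 0.21 = $1,470.70
Local income tax: $7,003.35 × 0.009 = $63.03
Medicare tax: $7,371.17 × 0.0125 = $92.14
Social Security (OASDI): $7,371.17 × 0.07 = $515.98
State disability insurance: $7,371.17 × 0.0115 = $84.77
Garnishment: $7,371.17 × 0.0492 = $362.66
Parking fee: $201.93
Total deductions = $367.82 + $1,470.70 + $63.03 + $92.14 + $515.98 + $84.77 + $362.66 + $201.93 = $3,159.03
Net pay = $7,371.17 − $3,159.03 = $4,212.14

$4,212.14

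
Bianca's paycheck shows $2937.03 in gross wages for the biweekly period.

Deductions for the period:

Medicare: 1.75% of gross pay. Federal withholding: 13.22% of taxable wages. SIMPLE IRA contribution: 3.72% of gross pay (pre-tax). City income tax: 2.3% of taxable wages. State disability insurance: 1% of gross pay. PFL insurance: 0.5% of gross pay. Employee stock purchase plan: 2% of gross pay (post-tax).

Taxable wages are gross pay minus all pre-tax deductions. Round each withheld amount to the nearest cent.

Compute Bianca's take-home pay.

$2234.70

SIMPLE IRA contribution: $2937.03 × 0.0372 = $109.26
Taxable wages = $2937.03 − $109.26 = $2827.77
City income tax: $2827.77 × 0.023 = $65.04
Federal withholding: $2827.77 × 0.1322 = $373.83
State disability insurance: $2937.03 × 0.01 = $29.37
PFL insurance: $2937.03 × 0.005 = $14.69
Medicare: $2937.03 × 0.0175 = $51.40
Employee stock purchase plan: $2937.03 × 0.02 = $58.74
Total deductions = $109.26 + $65.04 + $373.83 + $29.37 + $14.69 + $51.40 + $58.74 = $702.33
Net pay = $2937.03 − $702.33 = $2234.70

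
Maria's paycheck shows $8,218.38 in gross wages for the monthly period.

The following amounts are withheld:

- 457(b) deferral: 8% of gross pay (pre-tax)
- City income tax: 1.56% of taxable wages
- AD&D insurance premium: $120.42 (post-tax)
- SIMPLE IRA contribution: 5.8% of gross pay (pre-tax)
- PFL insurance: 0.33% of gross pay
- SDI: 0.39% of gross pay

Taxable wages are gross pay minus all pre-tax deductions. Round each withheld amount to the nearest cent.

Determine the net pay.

457(b) deferral: $8,218.38 × 0.08 = $657.47
SIMPLE IRA contribution: $8,218.38 × 0.058 = $476.67
Pre-tax total = $657.47 + $476.67 = $1,134.14
Taxable wages = $8,218.38 − $1,134.14 = $7,084.24
City income tax: $7,084.24 × 0.0156 = $110.51
PFL insurance: $8,218.38 × 0.0033 = $27.12
SDI: $8,218.38 × 0.0039 = $32.05
AD&D insurance premium: $120.42
Total deductions = $657.47 + $476.67 + $110.51 + $27.12 + $32.05 + $120.42 = $1,424.24
Net pay = $8,218.38 − $1,424.24 = $6,794.14

$6,794.14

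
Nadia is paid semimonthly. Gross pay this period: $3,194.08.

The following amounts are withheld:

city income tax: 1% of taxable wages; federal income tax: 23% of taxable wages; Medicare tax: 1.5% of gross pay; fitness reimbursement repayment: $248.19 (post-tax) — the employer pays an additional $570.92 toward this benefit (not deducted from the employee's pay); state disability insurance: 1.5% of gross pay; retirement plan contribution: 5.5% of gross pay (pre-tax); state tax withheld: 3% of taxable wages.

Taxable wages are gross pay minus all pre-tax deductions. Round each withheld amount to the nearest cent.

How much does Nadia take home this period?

$1,859.44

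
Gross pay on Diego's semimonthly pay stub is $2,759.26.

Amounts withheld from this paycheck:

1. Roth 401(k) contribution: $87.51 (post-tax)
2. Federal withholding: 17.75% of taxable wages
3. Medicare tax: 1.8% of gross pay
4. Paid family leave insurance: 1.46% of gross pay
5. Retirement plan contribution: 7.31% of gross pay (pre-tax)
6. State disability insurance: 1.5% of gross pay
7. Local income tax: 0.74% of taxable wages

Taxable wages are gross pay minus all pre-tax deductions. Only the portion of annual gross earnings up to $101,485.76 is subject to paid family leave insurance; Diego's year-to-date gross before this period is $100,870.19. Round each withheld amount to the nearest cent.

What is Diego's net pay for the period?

$1,897.10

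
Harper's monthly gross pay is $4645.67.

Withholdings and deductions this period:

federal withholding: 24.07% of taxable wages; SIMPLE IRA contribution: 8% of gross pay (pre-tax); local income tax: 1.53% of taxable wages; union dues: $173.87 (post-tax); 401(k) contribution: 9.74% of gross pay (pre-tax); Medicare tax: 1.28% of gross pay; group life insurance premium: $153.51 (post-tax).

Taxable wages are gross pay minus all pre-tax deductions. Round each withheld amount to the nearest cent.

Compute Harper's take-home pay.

$2456.38

401(k) contribution: $4645.67 × 0.0974 = $452.49
SIMPLE IRA contribution: $4645.67 × 0.08 = $371.65
Pre-tax total = $452.49 + $371.65 = $824.14
Taxable wages = $4645.67 − $824.14 = $3821.53
Local income tax: $3821.53 × 0.0153 = $58.47
Federal withholding: $3821.53 × 0.2407 = $919.84
Medicare tax: $4645.67 × 0.0128 = $59.46
Group life insurance premium: $153.51
Union dues: $173.87
Total deductions = $452.49 + $371.65 + $58.47 + $919.84 + $59.46 + $153.51 + $173.87 = $2189.29
Net pay = $4645.67 − $2189.29 = $2456.38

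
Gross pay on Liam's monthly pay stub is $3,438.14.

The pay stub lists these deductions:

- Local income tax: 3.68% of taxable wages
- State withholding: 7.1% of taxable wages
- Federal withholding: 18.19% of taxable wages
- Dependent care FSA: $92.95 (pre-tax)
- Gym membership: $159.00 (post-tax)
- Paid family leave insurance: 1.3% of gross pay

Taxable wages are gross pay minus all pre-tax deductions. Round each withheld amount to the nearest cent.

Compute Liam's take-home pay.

$2,172.39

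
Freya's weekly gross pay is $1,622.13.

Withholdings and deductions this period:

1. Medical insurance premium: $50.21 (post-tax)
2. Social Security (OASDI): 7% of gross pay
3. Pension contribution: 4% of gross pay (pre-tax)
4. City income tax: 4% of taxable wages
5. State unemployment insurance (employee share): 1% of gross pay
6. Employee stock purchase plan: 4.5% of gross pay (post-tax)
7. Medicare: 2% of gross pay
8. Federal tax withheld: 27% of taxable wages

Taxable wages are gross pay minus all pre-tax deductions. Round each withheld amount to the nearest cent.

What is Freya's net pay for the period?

$789.08

Pension contribution: $1,622.13 × 0.04 = $64.89
Taxable wages = $1,622.13 − $64.89 = $1,557.24
City income tax: $1,557.24 × 0.04 = $62.29
Federal tax withheld: $1,557.24 × 0.27 = $420.45
Medicare: $1,622.13 × 0.02 = $32.44
State unemployment insurance (employee share): $1,622.13 × 0.01 = $16.22
Social Security (OASDI): $1,622.13 × 0.07 = $113.55
Employee stock purchase plan: $1,622.13 × 0.045 = $73.00
Medical insurance premium: $50.21
Total deductions = $64.89 + $62.29 + $420.45 + $32.44 + $16.22 + $113.55 + $73.00 + $50.21 = $833.05
Net pay = $1,622.13 − $833.05 = $789.08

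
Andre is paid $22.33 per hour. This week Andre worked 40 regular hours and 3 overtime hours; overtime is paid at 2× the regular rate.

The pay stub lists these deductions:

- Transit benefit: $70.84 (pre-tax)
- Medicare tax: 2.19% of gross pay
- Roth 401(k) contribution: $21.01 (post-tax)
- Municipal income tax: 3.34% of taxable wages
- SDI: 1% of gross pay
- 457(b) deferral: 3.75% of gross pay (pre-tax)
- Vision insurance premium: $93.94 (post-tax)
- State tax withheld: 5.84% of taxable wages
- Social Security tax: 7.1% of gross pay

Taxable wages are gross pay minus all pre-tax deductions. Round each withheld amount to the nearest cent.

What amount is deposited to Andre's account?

Regular pay: 40 × $22.33 = $893.20
Overtime pay: 3 × $22.33 × 2 = $133.98
Gross pay = $893.20 + $133.98 = $1027.18
457(b) deferral: $1027.18 × 0.0375 = $38.52
Transit benefit: $70.84
Pre-tax total = $38.52 + $70.84 = $109.36
Taxable wages = $1027.18 − $109.36 = $917.82
Municipal income tax: $917.82 × 0.0334 = $30.66
State tax withheld: $917.82 × 0.0584 = $53.60
Medicare tax: $1027.18 × 0.0219 = $22.50
Social Security tax: $1027.18 × 0.071 = $72.93
SDI: $1027.18 × 0.01 = $10.27
Vision insurance premium: $93.94
Roth 401(k) contribution: $21.01
Total deductions = $38.52 + $70.84 + $30.66 + $53.60 + $22.50 + $72.93 + $10.27 + $93.94 + $21.01 = $414.27
Net pay = $1027.18 − $414.27 = $612.91

$612.91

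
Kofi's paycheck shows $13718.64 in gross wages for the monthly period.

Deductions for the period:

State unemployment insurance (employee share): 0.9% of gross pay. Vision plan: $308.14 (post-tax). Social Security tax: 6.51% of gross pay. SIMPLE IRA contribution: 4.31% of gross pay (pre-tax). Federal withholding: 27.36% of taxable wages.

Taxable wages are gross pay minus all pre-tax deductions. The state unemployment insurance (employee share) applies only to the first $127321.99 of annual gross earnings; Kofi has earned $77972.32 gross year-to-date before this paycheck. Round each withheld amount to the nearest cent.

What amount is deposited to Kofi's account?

$8211.03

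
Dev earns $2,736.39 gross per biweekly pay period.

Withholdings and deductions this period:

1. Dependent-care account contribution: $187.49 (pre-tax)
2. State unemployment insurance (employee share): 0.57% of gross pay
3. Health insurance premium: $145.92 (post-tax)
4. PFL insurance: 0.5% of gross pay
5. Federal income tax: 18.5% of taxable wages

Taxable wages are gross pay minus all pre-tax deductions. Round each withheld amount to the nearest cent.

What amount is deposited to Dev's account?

$1,902.15

Dependent-care account contribution: $187.49
Taxable wages = $2,736.39 − $187.49 = $2,548.90
Federal income tax: $2,548.90 × 0.185 = $471.55
PFL insurance: $2,736.39 × 0.005 = $13.68
State unemployment insurance (employee share): $2,736.39 × 0.0057 = $15.60
Health insurance premium: $145.92
Total deductions = $187.49 + $471.55 + $13.68 + $15.60 + $145.92 = $834.24
Net pay = $2,736.39 − $834.24 = $1,902.15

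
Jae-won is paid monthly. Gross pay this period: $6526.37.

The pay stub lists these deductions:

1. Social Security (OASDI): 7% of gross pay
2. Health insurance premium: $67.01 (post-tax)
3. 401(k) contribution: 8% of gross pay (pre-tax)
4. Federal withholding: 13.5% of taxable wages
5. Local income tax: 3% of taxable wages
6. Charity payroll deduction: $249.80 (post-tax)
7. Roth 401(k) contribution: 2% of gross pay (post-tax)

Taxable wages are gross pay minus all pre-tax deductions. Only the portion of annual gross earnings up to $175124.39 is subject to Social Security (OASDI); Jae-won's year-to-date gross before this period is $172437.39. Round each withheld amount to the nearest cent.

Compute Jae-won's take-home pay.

401(k) contribution: $6526.37 × 0.08 = $522.11
Taxable wages = $6526.37 − $522.11 = $6004.26
Local income tax: $6004.26 × 0.03 = $180.13
Federal withholding: $6004.26 × 0.135 = $810.58
Social Security (OASDI): only $175124.39 − $172437.39 = $2687.00 of this check is subject → $2687.00 × 0.07 = $188.09
Roth 401(k) contribution: $6526.37 × 0.02 = $130.53
Health insurance premium: $67.01
Charity payroll deduction: $249.80
Total deductions = $522.11 + $180.13 + $810.58 + $188.09 + $130.53 + $67.01 + $249.80 = $2148.25
Net pay = $6526.37 − $2148.25 = $4378.12

$4378.12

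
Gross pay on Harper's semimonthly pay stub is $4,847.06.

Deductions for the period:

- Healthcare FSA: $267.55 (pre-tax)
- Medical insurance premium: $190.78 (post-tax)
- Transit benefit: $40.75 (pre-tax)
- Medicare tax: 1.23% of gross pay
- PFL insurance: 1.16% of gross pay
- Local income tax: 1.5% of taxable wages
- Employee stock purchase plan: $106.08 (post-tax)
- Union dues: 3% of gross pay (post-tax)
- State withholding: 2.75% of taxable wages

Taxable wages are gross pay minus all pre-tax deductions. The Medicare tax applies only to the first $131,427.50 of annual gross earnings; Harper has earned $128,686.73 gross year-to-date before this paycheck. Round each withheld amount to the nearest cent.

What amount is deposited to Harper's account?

Transit benefit: $40.75
Healthcare FSA: $267.55
Pre-tax total = $40.75 + $267.55 = $308.30
Taxable wages = $4,847.06 − $308.30 = $4,538.76
State withholding: $4,538.76 × 0.0275 = $124.82
Local income tax: $4,538.76 × 0.015 = $68.08
Medicare tax: only $131,427.50 − $128,686.73 = $2,740.77 of this check is subject → $2,740.77 × 0.0123 = $33.71
PFL insurance: $4,847.06 × 0.0116 = $56.23
Medical insurance premium: $190.78
Employee stock purchase plan: $106.08
Union dues: $4,847.06 × 0.03 = $145.41
Total deductions = $40.75 + $267.55 + $124.82 + $68.08 + $33.71 + $56.23 + $190.78 + $106.08 + $145.41 = $1,033.41
Net pay = $4,847.06 − $1,033.41 = $3,813.65

$3,813.65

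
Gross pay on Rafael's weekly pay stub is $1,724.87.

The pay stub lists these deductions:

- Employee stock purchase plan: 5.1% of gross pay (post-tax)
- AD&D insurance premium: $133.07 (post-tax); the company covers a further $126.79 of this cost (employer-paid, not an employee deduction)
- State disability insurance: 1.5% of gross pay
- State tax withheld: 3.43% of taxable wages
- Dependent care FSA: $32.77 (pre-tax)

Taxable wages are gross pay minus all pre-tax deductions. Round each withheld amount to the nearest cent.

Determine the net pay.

Dependent care FSA: $32.77
Taxable wages = $1,724.87 − $32.77 = $1,692.10
State tax withheld: $1,692.10 × 0.0343 = $58.04
State disability insurance: $1,724.87 × 0.015 = $25.87
AD&D insurance premium: $133.07
Employee stock purchase plan: $1,724.87 × 0.051 = $87.97
(Employer's $126.79 toward AD&D insurance premium is not withheld from the employee.)
Total deductions = $32.77 + $58.04 + $25.87 + $133.07 + $87.97 = $337.72
Net pay = $1,724.87 − $337.72 = $1,387.15

$1,387.15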